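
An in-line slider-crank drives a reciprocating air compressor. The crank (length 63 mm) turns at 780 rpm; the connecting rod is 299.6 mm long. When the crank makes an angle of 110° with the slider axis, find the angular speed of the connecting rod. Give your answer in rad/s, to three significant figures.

5.99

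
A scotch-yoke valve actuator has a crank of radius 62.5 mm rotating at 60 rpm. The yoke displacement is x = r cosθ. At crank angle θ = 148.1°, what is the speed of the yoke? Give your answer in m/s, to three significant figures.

ω = 6.283 rad/s (from 60 rpm).
x = r cosθ ⇒ ẋ = −rω sinθ.
|v| = rω|sinθ| = 0.0625·6.283·|sin 148.1°| = 0.20752 m/s.

0.208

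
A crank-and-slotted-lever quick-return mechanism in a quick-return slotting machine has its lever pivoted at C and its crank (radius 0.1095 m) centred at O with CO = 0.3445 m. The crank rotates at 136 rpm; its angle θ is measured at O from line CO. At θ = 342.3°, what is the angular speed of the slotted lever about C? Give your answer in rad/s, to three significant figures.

ω = 14.24 rad/s (from 136 rpm).
Crank pin A relative to C: A = (d + r cosθ, r sinθ); lever angle φ = atan2(r sinθ, d + r cosθ).
Differentiating tanφ: φ̇ = rω(d cosθ + r)/(d² + r² + 2dr cosθ).
d² + r² + 2dr cosθ = |CA|² = 0.202545 m²;  d cosθ + r = +0.43769 m.
|ω_lever| = |0.1095·14.24·+0.43769| / 0.202545 = 3.37 rad/s.

3.37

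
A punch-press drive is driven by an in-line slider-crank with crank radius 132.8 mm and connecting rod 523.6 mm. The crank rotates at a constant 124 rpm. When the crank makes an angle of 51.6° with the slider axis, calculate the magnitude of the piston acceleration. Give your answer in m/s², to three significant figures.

ω = 2π·124/60 = 12.99 rad/s
x(θ) = r cosθ + √(L² − r² sin²θ); with ω constant, a = ω²·d²x/dθ².
d²x/dθ² = −r cosθ − r²(cos2θ)/√u − r⁴ sin²2θ/(4u^{3/2}),  u = L² − r² sin²θ = 0.263325 m².
Substituting r = 0.1328 m, L = 0.5236 m, θ = 51.6°: d²x/dθ² = -0.075186 m.
a = ω²·d²x/dθ² = (12.99)²·(-0.075186) = -12.678 m/s²;  |a| = 12.678 m/s².

12.7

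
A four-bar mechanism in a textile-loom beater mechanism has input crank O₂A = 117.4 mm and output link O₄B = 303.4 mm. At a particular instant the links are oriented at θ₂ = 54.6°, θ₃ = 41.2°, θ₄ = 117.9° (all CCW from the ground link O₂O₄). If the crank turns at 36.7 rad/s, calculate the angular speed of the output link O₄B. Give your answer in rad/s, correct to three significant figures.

3.38

ω₂ = 36.7 rad/s
Differentiating the loop-closure r₂e^{iθ₂}+r₃e^{iθ₃}=r₁+r₄e^{iθ₄} gives r₂ω₂e^{iθ₂}+r₃ω₃e^{iθ₃}=r₄ω₄e^{iθ₄}.
Eliminating the other unknown: ω₄ = r₂ω₂ sin(θ₂−θ₃) / [r₄ sin(θ₄−θ₃)].
Numerator sine = +0.23175; denominator sine = +0.97318.
Result = 0.1174·36.7·(+0.23175) / (0.3034·(+0.97318)) = +3.3818 rad/s; magnitude 3.3818 rad/s.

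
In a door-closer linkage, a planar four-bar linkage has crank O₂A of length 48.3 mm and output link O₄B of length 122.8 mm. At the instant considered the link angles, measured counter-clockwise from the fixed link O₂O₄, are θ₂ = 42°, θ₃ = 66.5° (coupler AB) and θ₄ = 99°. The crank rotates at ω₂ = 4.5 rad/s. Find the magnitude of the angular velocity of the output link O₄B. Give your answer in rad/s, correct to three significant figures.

ω₂ = 4.5 rad/s
Differentiating the loop-closure r₂e^{iθ₂}+r₃e^{iθ₃}=r₁+r₄e^{iθ₄} gives r₂ω₂e^{iθ₂}+r₃ω₃e^{iθ₃}=r₄ω₄e^{iθ₄}.
Eliminating the other unknown: ω₄ = r₂ω₂ sin(θ₂−θ₃) / [r₄ sin(θ₄−θ₃)].
Numerator sine = -0.41469; denominator sine = +0.53730.
Result = 0.0483·4.5·(-0.41469) / (0.1228·(+0.53730)) = -1.3661 rad/s; magnitude 1.3661 rad/s.

1.37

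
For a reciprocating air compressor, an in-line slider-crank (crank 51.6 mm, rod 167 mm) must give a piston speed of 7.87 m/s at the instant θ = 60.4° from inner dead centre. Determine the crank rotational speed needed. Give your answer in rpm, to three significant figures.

1450

For an in-line slider-crank, |v_piston| = rω|sinθ|·[1 + r cosθ/√(L² − r² sin²θ)].
With r = 0.0516 m, L = 0.167 m, θ = 60.4°: the bracketed kinematic factor |dx/dθ| = 0.051975 m.
ω = v/|dx/dθ| = 7.87/0.051975 = 151.42 rad/s.
N = 60ω/(2π) = 1446 rpm.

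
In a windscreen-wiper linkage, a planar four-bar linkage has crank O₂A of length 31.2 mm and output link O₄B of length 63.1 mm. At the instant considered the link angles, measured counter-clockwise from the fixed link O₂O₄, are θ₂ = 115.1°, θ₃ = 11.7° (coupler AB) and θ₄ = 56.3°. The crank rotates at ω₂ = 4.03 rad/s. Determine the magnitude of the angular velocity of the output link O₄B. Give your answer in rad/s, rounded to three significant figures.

2.76

ω₂ = 4.03 rad/s
Differentiating the loop-closure r₂e^{iθ₂}+r₃e^{iθ₃}=r₁+r₄e^{iθ₄} gives r₂ω₂e^{iθ₂}+r₃ω₃e^{iθ₃}=r₄ω₄e^{iθ₄}.
Eliminating the other unknown: ω₄ = r₂ω₂ sin(θ₂−θ₃) / [r₄ sin(θ₄−θ₃)].
Numerator sine = +0.97278; denominator sine = +0.70215.
Result = 0.0312·4.03·(+0.97278) / (0.0631·(+0.70215)) = +2.7606 rad/s; magnitude 2.7606 rad/s.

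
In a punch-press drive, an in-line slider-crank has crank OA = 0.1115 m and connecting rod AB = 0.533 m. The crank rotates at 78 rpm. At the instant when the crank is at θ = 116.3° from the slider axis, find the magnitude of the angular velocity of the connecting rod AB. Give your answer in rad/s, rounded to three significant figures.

ω = 8.168 rad/s (converted from 78 rpm).
The rod makes angle φ with the slider axis where L sinφ = r sinθ; differentiating, L cosφ·φ̇ = r ω cosθ.
L cosφ = √(L² − r² sin²θ) = 0.52354 m.
|ω_rod| = r ω |cosθ| / √(L² − r² sin²θ) = 0.1115·8.168·0.44307/0.52354 = 0.77076 rad/s.

0.771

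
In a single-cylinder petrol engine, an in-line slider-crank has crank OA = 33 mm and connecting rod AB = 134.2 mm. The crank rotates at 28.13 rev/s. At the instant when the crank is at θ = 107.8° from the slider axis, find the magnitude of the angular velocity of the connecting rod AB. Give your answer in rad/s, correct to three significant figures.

13.7

ω = 176.7 rad/s (converted from 28.13 rev/s).
The rod makes angle φ with the slider axis where L sinφ = r sinθ; differentiating, L cosφ·φ̇ = r ω cosθ.
L cosφ = √(L² − r² sin²θ) = 0.13047 m.
|ω_rod| = r ω |cosθ| / √(L² − r² sin²θ) = 0.033·176.7·0.30570/0.13047 = 13.666 rad/s.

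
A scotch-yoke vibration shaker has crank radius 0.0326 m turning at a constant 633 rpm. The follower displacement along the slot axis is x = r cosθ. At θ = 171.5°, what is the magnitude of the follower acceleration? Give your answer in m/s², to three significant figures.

142

ω = 66.29 rad/s (from 633 rpm).
x = r cosθ ⇒ ẍ = −rω² cosθ (ω constant).
|a| = rω²|cosθ| = 0.0326·(66.29)²·|cos 171.5°| = 141.67 m/s².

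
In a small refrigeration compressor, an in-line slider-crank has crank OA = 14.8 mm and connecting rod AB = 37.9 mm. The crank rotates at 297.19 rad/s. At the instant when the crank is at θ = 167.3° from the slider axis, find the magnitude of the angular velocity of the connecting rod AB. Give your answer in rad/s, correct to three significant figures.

ω = 297.2 rad/s
The rod makes angle φ with the slider axis where L sinφ = r sinθ; differentiating, L cosφ·φ̇ = r ω cosθ.
L cosφ = √(L² − r² sin²θ) = 0.03776 m.
|ω_rod| = r ω |cosθ| / √(L² − r² sin²θ) = 0.0148·297.2·0.97553/0.03776 = 113.63 rad/s.

114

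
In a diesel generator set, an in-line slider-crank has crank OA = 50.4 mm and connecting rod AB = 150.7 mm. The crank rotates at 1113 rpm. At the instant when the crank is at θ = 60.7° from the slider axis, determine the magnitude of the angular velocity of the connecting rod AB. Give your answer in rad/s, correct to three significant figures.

19.9

ω = 116.6 rad/s (converted from 1113 rpm).
The rod makes angle φ with the slider axis where L sinφ = r sinθ; differentiating, L cosφ·φ̇ = r ω cosθ.
L cosφ = √(L² − r² sin²θ) = 0.14415 m.
|ω_rod| = r ω |cosθ| / √(L² − r² sin²θ) = 0.0504·116.6·0.48938/0.14415 = 19.943 rad/s.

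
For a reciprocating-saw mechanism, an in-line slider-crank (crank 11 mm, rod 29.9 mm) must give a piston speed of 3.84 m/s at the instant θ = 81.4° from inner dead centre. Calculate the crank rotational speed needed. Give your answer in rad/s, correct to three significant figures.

For an in-line slider-crank, |v_piston| = rω|sinθ|·[1 + r cosθ/√(L² − r² sin²θ)].
With r = 0.011 m, L = 0.0299 m, θ = 81.4°: the bracketed kinematic factor |dx/dθ| = 0.011519 m.
ω = v/|dx/dθ| = 3.84/0.011519 = 333.37 rad/s.

333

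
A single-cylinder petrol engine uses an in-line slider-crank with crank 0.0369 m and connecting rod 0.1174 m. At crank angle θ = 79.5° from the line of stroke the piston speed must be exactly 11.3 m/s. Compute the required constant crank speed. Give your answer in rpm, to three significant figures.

For an in-line slider-crank, |v_piston| = rω|sinθ|·[1 + r cosθ/√(L² − r² sin²θ)].
With r = 0.0369 m, L = 0.1174 m, θ = 79.5°: the bracketed kinematic factor |dx/dθ| = 0.038467 m.
ω = v/|dx/dθ| = 11.3/0.038467 = 293.76 rad/s.
N = 60ω/(2π) = 2805.2 rpm.

2810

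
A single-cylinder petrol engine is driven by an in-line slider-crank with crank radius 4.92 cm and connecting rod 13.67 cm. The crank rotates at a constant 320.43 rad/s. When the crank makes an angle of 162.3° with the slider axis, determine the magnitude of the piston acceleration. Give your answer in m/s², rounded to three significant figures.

ω = 320.4 rad/s
x(θ) = r cosθ + √(L² − r² sin²θ); with ω constant, a = ω²·d²x/dθ².
d²x/dθ² = −r cosθ − r²(cos2θ)/√u − r⁴ sin²2θ/(4u^{3/2}),  u = L² − r² sin²θ = 0.0184631 m².
Substituting r = 0.0492 m, L = 0.1367 m, θ = 162.3°: d²x/dθ² = +0.032154 m.
a = ω²·d²x/dθ² = (320.4)²·(+0.032154) = +3301.4 m/s²;  |a| = 3301.4 m/s².

3300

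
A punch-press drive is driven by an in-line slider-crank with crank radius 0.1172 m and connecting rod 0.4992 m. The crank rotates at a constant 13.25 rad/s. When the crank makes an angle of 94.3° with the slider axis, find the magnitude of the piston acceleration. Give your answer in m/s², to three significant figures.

ω = 13.25 rad/s
x(θ) = r cosθ + √(L² − r² sin²θ); with ω constant, a = ω²·d²x/dθ².
d²x/dθ² = −r cosθ − r²(cos2θ)/√u − r⁴ sin²2θ/(4u^{3/2}),  u = L² − r² sin²θ = 0.235542 m².
Substituting r = 0.1172 m, L = 0.4992 m, θ = 94.3°: d²x/dθ² = +0.036762 m.
a = ω²·d²x/dθ² = (13.25)²·(+0.036762) = +6.4541 m/s²;  |a| = 6.4541 m/s².

6.45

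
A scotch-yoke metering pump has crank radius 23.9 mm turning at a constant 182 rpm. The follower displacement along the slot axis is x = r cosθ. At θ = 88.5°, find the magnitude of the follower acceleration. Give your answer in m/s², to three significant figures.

0.227

ω = 19.06 rad/s (from 182 rpm).
x = r cosθ ⇒ ẍ = −rω² cosθ (ω constant).
|a| = rω²|cosθ| = 0.0239·(19.06)²·|cos 88.5°| = 0.22726 m/s².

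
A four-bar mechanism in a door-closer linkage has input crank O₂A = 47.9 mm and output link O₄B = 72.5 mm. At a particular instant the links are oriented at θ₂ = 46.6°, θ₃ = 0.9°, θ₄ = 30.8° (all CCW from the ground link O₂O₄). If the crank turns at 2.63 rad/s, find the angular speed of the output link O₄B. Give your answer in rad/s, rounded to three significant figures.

ω₂ = 2.63 rad/s
Differentiating the loop-closure r₂e^{iθ₂}+r₃e^{iθ₃}=r₁+r₄e^{iθ₄} gives r₂ω₂e^{iθ₂}+r₃ω₃e^{iθ₃}=r₄ω₄e^{iθ₄}.
Eliminating the other unknown: ω₄ = r₂ω₂ sin(θ₂−θ₃) / [r₄ sin(θ₄−θ₃)].
Numerator sine = +0.71569; denominator sine = +0.49849.
Result = 0.0479·2.63·(+0.71569) / (0.0725·(+0.49849)) = +2.4947 rad/s; magnitude 2.4947 rad/s.

2.49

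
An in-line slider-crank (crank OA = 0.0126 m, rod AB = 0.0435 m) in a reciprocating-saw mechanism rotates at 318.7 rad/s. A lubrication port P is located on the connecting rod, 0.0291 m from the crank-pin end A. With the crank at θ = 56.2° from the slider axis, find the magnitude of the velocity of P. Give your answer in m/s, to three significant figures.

3.78

ω = 318.7 rad/s.  Crank-pin speed |V_A| = rω = 4.0156 m/s, perpendicular to OA.
Rod angle: sinφ = −(r/L) sinθ ⇒ φ = -13.928°; ω_rod = −rω cosθ/√(L²−r²sin²θ) = -52.909 rad/s.
V_P = V_A + ω_rod × AP, with AP = 0.0291 m along the rod.
Components: V_Px = −rω sinθ − a·ω_rod·sinφ = -3.7075 m/s;  V_Py = rω cosθ + a·ω_rod·cosφ = +0.73949 m/s.
|V_P| = √(V_Px² + V_Py²) = 3.7805 m/s.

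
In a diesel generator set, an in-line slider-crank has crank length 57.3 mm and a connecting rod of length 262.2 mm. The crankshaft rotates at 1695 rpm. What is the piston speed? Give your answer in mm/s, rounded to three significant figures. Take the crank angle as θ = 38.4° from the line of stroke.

ω = 2π·1695/60 = 177.5 rad/s
For an in-line slider-crank, x = r cosθ + √(L² − r² sin²θ), so v = −rω sinθ·[1 + r cosθ/√(L² − r² sin²θ)].
With r = 0.0573 m, L = 0.2622 m, θ = 38.4°: √(L² − r² sin²θ) = 0.25977 m.
v = −0.0573·177.5·0.62115·[1 + 0.0573·0.78369/0.25977] = -7.4096 m/s.
|v| = 7.4096 m/s = 7409.6 mm/s.

7410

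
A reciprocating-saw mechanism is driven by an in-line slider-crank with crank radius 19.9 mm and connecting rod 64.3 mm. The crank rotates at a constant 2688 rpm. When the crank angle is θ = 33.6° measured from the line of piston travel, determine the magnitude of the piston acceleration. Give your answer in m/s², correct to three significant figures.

ω = 2π·2688/60 = 281.5 rad/s
x(θ) = r cosθ + √(L² − r² sin²θ); with ω constant, a = ω²·d²x/dθ².
d²x/dθ² = −r cosθ − r²(cos2θ)/√u − r⁴ sin²2θ/(4u^{3/2}),  u = L² − r² sin²θ = 0.00401322 m².
Substituting r = 0.0199 m, L = 0.0643 m, θ = 33.6°: d²x/dθ² = -0.019129 m.
a = ω²·d²x/dθ² = (281.5)²·(-0.019129) = -1515.7 m/s²;  |a| = 1515.7 m/s².

1520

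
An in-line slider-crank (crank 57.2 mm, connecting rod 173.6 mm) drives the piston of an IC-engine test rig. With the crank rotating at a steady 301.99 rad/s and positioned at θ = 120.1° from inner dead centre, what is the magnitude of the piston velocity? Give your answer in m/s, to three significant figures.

ω = 302 rad/s
For an in-line slider-crank, x = r cosθ + √(L² − r² sin²θ), so v = −rω sinθ·[1 + r cosθ/√(L² − r² sin²θ)].
With r = 0.0572 m, L = 0.1736 m, θ = 120.1°: √(L² − r² sin²θ) = 0.1664 m.
v = −0.0572·302·0.86515·[1 + 0.0572·-0.50151/0.1664] = -12.368 m/s.
|v| = 12.368 m/s.

12.4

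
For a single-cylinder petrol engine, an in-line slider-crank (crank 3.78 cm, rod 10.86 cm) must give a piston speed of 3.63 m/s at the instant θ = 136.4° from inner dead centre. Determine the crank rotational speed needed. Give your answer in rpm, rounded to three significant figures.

For an in-line slider-crank, |v_piston| = rω|sinθ|·[1 + r cosθ/√(L² − r² sin²θ)].
With r = 0.0378 m, L = 0.1086 m, θ = 136.4°: the bracketed kinematic factor |dx/dθ| = 0.019299 m.
ω = v/|dx/dθ| = 3.63/0.019299 = 188.09 rad/s.
N = 60ω/(2π) = 1796.1 rpm.

1800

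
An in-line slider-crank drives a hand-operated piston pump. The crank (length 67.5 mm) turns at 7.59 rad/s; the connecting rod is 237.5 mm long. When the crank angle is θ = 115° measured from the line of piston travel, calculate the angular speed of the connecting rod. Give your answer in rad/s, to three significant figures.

ω = 7.59 rad/s
The rod makes angle φ with the slider axis where L sinφ = r sinθ; differentiating, L cosφ·φ̇ = r ω cosθ.
L cosφ = √(L² − r² sin²θ) = 0.22949 m.
|ω_rod| = r ω |cosθ| / √(L² − r² sin²θ) = 0.0675·7.59·0.42262/0.22949 = 0.94349 rad/s.

0.943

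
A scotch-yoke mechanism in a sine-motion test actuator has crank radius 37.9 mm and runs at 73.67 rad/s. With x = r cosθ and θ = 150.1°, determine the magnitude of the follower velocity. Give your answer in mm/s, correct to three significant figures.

ω = 73.67 rad/s
x = r cosθ ⇒ ẋ = −rω sinθ.
|v| = rω|sinθ| = 0.0379·73.67·|sin 150.1°| = 1.3918 m/s = 1391.8 mm/s.

1390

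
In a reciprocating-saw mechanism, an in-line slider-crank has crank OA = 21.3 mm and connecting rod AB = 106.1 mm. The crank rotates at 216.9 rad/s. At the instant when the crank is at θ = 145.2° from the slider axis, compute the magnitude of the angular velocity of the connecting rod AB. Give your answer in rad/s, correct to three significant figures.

36.0

ω = 216.9 rad/s
The rod makes angle φ with the slider axis where L sinφ = r sinθ; differentiating, L cosφ·φ̇ = r ω cosθ.
L cosφ = √(L² − r² sin²θ) = 0.1054 m.
|ω_rod| = r ω |cosθ| / √(L² − r² sin²θ) = 0.0213·216.9·0.82115/0.1054 = 35.993 rad/s.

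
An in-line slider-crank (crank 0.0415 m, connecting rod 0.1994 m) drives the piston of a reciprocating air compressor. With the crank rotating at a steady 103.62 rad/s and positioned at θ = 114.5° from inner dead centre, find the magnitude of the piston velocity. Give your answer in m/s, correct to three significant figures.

3.57

ω = 103.6 rad/s
For an in-line slider-crank, x = r cosθ + √(L² − r² sin²θ), so v = −rω sinθ·[1 + r cosθ/√(L² − r² sin²θ)].
With r = 0.0415 m, L = 0.1994 m, θ = 114.5°: √(L² − r² sin²θ) = 0.19579 m.
v = −0.0415·103.6·0.90996·[1 + 0.0415·-0.41469/0.19579] = -3.5691 m/s.
|v| = 3.5691 m/s.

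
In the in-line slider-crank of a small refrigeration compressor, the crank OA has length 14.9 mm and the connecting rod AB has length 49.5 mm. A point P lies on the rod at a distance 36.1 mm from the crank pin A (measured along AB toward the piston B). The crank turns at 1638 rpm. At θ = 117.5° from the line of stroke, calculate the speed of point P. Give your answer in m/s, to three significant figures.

2.05

ω = 171.5 rad/s.  Crank-pin speed |V_A| = rω = 2.5558 m/s, perpendicular to OA.
Rod angle: sinφ = −(r/L) sinθ ⇒ φ = -15.486°; ω_rod = −rω cosθ/√(L²−r²sin²θ) = +24.739 rad/s.
V_P = V_A + ω_rod × AP, with AP = 0.0361 m along the rod.
Components: V_Px = −rω sinθ − a·ω_rod·sinφ = -2.0286 m/s;  V_Py = rω cosθ + a·ω_rod·cosφ = -0.31947 m/s.
|V_P| = √(V_Px² + V_Py²) = 2.0536 m/s.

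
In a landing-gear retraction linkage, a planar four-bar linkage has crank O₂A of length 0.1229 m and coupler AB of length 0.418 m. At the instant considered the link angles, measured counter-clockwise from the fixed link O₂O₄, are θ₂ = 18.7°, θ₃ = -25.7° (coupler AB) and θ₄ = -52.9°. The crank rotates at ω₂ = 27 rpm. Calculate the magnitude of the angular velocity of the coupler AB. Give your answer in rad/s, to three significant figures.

1.73

ω₂ = 2.827 rad/s (from 27 rpm).
Differentiating the loop-closure r₂e^{iθ₂}+r₃e^{iθ₃}=r₁+r₄e^{iθ₄} gives r₂ω₂e^{iθ₂}+r₃ω₃e^{iθ₃}=r₄ω₄e^{iθ₄}.
Eliminating the other unknown: ω₃ = r₂ω₂ sin(θ₄−θ₂) / [r₃ sin(θ₃−θ₄)].
Numerator sine = -0.94888; denominator sine = +0.45710.
Result = 0.1229·2.827·(-0.94888) / (0.418·(+0.45710)) = -1.7257 rad/s; magnitude 1.7257 rad/s.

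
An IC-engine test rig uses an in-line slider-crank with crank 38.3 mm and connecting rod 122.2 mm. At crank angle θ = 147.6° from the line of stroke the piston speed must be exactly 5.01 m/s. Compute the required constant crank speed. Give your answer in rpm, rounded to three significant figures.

For an in-line slider-crank, |v_piston| = rω|sinθ|·[1 + r cosθ/√(L² − r² sin²θ)].
With r = 0.0383 m, L = 0.1222 m, θ = 147.6°: the bracketed kinematic factor |dx/dθ| = 0.015013 m.
ω = v/|dx/dθ| = 5.01/0.015013 = 333.71 rad/s.
N = 60ω/(2π) = 3186.7 rpm.

3190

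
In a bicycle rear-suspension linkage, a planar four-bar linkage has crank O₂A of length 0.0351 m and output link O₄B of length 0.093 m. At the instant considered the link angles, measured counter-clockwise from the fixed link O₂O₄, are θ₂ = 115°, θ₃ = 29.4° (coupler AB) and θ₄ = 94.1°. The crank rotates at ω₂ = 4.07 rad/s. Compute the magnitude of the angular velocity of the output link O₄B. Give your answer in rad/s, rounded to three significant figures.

1.69

ω₂ = 4.07 rad/s
Differentiating the loop-closure r₂e^{iθ₂}+r₃e^{iθ₃}=r₁+r₄e^{iθ₄} gives r₂ω₂e^{iθ₂}+r₃ω₃e^{iθ₃}=r₄ω₄e^{iθ₄}.
Eliminating the other unknown: ω₄ = r₂ω₂ sin(θ₂−θ₃) / [r₄ sin(θ₄−θ₃)].
Numerator sine = +0.99705; denominator sine = +0.90408.
Result = 0.0351·4.07·(+0.99705) / (0.093·(+0.90408)) = +1.6941 rad/s; magnitude 1.6941 rad/s.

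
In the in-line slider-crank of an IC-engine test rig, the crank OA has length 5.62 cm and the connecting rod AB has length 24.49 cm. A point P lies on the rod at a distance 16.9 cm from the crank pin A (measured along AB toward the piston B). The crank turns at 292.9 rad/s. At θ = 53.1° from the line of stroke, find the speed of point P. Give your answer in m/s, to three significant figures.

ω = 292.9 rad/s.  Crank-pin speed |V_A| = rω = 16.461 m/s, perpendicular to OA.
Rod angle: sinφ = −(r/L) sinθ ⇒ φ = -10.574°; ω_rod = −rω cosθ/√(L²−r²sin²θ) = -41.055 rad/s.
V_P = V_A + ω_rod × AP, with AP = 0.169 m along the rod.
Components: V_Px = −rω sinθ − a·ω_rod·sinφ = -14.437 m/s;  V_Py = rω cosθ + a·ω_rod·cosφ = +3.0631 m/s.
|V_P| = √(V_Px² + V_Py²) = 14.758 m/s.

14.8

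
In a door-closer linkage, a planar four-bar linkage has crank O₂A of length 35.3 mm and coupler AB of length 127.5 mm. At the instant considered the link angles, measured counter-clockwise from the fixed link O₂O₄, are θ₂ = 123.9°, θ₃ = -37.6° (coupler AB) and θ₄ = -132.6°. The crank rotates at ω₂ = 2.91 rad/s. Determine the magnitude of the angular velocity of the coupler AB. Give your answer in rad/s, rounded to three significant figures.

0.786

ω₂ = 2.91 rad/s
Differentiating the loop-closure r₂e^{iθ₂}+r₃e^{iθ₃}=r₁+r₄e^{iθ₄} gives r₂ω₂e^{iθ₂}+r₃ω₃e^{iθ₃}=r₄ω₄e^{iθ₄}.
Eliminating the other unknown: ω₃ = r₂ω₂ sin(θ₄−θ₂) / [r₃ sin(θ₃−θ₄)].
Numerator sine = +0.97237; denominator sine = +0.99619.
Result = 0.0353·2.91·(+0.97237) / (0.1275·(+0.99619)) = +0.7864 rad/s; magnitude 0.7864 rad/s.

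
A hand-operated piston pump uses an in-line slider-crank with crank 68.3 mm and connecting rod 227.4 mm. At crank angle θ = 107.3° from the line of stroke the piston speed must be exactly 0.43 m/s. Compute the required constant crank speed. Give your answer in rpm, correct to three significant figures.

69.4

For an in-line slider-crank, |v_piston| = rω|sinθ|·[1 + r cosθ/√(L² − r² sin²θ)].
With r = 0.0683 m, L = 0.2274 m, θ = 107.3°: the bracketed kinematic factor |dx/dθ| = 0.05913 m.
ω = v/|dx/dθ| = 0.43/0.05913 = 7.2721 rad/s.
N = 60ω/(2π) = 69.443 rpm.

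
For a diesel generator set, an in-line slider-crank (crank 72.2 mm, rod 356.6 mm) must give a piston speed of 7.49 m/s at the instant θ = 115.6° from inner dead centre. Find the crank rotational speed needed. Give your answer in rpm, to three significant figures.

For an in-line slider-crank, |v_piston| = rω|sinθ|·[1 + r cosθ/√(L² − r² sin²θ)].
With r = 0.0722 m, L = 0.3566 m, θ = 115.6°: the bracketed kinematic factor |dx/dθ| = 0.059319 m.
ω = v/|dx/dθ| = 7.49/0.059319 = 126.27 rad/s.
N = 60ω/(2π) = 1205.8 rpm.

1210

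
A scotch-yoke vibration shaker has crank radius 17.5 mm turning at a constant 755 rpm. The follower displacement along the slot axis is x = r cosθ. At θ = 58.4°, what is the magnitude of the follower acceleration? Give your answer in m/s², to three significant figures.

57.3

ω = 79.06 rad/s (from 755 rpm).
x = r cosθ ⇒ ẍ = −rω² cosθ (ω constant).
|a| = rω²|cosθ| = 0.0175·(79.06)²·|cos 58.4°| = 57.32 m/s².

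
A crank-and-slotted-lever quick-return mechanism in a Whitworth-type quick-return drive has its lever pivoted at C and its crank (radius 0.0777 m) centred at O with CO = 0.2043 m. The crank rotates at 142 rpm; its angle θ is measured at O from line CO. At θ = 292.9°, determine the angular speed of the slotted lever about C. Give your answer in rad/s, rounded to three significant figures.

3.02

ω = 14.87 rad/s (from 142 rpm).
Crank pin A relative to C: A = (d + r cosθ, r sinθ); lever angle φ = atan2(r sinθ, d + r cosθ).
Differentiating tanφ: φ̇ = rω(d cosθ + r)/(d² + r² + 2dr cosθ).
d² + r² + 2dr cosθ = |CA|² = 0.0601298 m²;  d cosθ + r = +0.1572 m.
|ω_lever| = |0.0777·14.87·+0.1572| / 0.0601298 = 3.0206 rad/s.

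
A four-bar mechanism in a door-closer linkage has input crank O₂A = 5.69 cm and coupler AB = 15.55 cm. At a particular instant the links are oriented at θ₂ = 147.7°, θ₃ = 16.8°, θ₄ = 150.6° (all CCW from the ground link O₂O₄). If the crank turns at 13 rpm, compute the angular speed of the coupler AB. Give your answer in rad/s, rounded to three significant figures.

0.0349

ω₂ = 1.361 rad/s (from 13 rpm).
Differentiating the loop-closure r₂e^{iθ₂}+r₃e^{iθ₃}=r₁+r₄e^{iθ₄} gives r₂ω₂e^{iθ₂}+r₃ω₃e^{iθ₃}=r₄ω₄e^{iθ₄}.
Eliminating the other unknown: ω₃ = r₂ω₂ sin(θ₄−θ₂) / [r₃ sin(θ₃−θ₄)].
Numerator sine = +0.05059; denominator sine = -0.72176.
Result = 0.0569·1.361·(+0.05059) / (0.1555·(-0.72176)) = -0.034918 rad/s; magnitude 0.034918 rad/s.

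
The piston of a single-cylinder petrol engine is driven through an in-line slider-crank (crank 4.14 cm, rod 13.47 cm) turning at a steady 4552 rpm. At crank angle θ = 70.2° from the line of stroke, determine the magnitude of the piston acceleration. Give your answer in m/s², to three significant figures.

ω = 2π·4552/60 = 476.7 rad/s
x(θ) = r cosθ + √(L² − r² sin²θ); with ω constant, a = ω²·d²x/dθ².
d²x/dθ² = −r cosθ − r²(cos2θ)/√u − r⁴ sin²2θ/(4u^{3/2}),  u = L² − r² sin²θ = 0.0166268 m².
Substituting r = 0.0414 m, L = 0.1347 m, θ = 70.2°: d²x/dθ² = -0.0039211 m.
a = ω²·d²x/dθ² = (476.7)²·(-0.0039211) = -890.99 m/s²;  |a| = 890.99 m/s².

891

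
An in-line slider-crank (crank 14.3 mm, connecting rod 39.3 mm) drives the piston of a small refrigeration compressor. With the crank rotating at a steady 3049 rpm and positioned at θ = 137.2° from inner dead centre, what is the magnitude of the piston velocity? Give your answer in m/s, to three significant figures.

2.25

ω = 2π·3049/60 = 319.3 rad/s
For an in-line slider-crank, x = r cosθ + √(L² − r² sin²θ), so v = −rω sinθ·[1 + r cosθ/√(L² − r² sin²θ)].
With r = 0.0143 m, L = 0.0393 m, θ = 137.2°: √(L² − r² sin²θ) = 0.03808 m.
v = −0.0143·319.3·0.67944·[1 + 0.0143·-0.73373/0.03808] = -2.2475 m/s.
|v| = 2.2475 m/s.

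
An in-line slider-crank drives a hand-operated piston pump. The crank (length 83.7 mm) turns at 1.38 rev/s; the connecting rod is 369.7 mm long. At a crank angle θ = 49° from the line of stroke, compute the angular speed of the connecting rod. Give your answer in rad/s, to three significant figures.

1.31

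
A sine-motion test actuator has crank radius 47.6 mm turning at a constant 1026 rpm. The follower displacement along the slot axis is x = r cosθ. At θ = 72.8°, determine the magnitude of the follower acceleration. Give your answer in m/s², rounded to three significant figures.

ω = 107.4 rad/s (from 1026 rpm).
x = r cosθ ⇒ ẍ = −rω² cosθ (ω constant).
|a| = rω²|cosθ| = 0.0476·(107.4)²·|cos 72.8°| = 162.49 m/s².

162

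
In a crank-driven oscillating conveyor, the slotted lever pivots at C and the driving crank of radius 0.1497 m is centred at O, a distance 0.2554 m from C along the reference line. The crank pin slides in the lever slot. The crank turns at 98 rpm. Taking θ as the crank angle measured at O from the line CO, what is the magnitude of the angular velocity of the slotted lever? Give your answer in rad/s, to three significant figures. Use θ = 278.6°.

2.91

ω = 10.26 rad/s (from 98 rpm).
Crank pin A relative to C: A = (d + r cosθ, r sinθ); lever angle φ = atan2(r sinθ, d + r cosθ).
Differentiating tanφ: φ̇ = rω(d cosθ + r)/(d² + r² + 2dr cosθ).
d² + r² + 2dr cosθ = |CA|² = 0.0990737 m²;  d cosθ + r = +0.18789 m.
|ω_lever| = |0.1497·10.26·+0.18789| / 0.0990737 = 2.9136 rad/s.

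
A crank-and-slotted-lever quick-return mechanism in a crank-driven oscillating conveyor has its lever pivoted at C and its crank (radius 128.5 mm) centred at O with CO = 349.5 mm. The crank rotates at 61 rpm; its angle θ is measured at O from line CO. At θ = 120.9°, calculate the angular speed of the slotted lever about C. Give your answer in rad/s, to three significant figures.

ω = 6.388 rad/s (from 61 rpm).
Crank pin A relative to C: A = (d + r cosθ, r sinθ); lever angle φ = atan2(r sinθ, d + r cosθ).
Differentiating tanφ: φ̇ = rω(d cosθ + r)/(d² + r² + 2dr cosθ).
d² + r² + 2dr cosθ = |CA|² = 0.0925355 m²;  d cosθ + r = -0.050983 m.
|ω_lever| = |0.1285·6.388·-0.050983| / 0.0925355 = 0.45225 rad/s.

0.452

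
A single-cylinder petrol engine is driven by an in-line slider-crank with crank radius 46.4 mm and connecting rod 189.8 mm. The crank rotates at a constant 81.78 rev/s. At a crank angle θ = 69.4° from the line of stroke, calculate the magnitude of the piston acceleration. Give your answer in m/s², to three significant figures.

2020

ω = 2π·81.8 = 513.8 rad/s
x(θ) = r cosθ + √(L² − r² sin²θ); with ω constant, a = ω²·d²x/dθ².
d²x/dθ² = −r cosθ − r²(cos2θ)/√u − r⁴ sin²2θ/(4u^{3/2}),  u = L² − r² sin²θ = 0.0341376 m².
Substituting r = 0.0464 m, L = 0.1898 m, θ = 69.4°: d²x/dθ² = -0.0076376 m.
a = ω²·d²x/dθ² = (513.8)²·(-0.0076376) = -2016.6 m/s²;  |a| = 2016.6 m/s².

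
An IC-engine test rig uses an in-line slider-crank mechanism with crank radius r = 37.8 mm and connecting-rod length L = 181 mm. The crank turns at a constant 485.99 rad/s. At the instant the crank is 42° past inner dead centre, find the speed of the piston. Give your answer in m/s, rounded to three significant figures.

ω = 486 rad/s
For an in-line slider-crank, x = r cosθ + √(L² − r² sin²θ), so v = −rω sinθ·[1 + r cosθ/√(L² − r² sin²θ)].
With r = 0.0378 m, L = 0.181 m, θ = 42°: √(L² − r² sin²θ) = 0.17922 m.
v = −0.0378·486·0.66913·[1 + 0.0378·0.74314/0.17922] = -14.219 m/s.
|v| = 14.219 m/s.

14.2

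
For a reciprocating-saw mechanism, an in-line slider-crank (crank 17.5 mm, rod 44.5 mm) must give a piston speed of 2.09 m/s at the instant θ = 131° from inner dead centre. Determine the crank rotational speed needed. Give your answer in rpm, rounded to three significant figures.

For an in-line slider-crank, |v_piston| = rω|sinθ|·[1 + r cosθ/√(L² − r² sin²θ)].
With r = 0.0175 m, L = 0.0445 m, θ = 131°: the bracketed kinematic factor |dx/dθ| = 0.0096391 m.
ω = v/|dx/dθ| = 2.09/0.0096391 = 216.83 rad/s.
N = 60ω/(2π) = 2070.5 rpm.

2070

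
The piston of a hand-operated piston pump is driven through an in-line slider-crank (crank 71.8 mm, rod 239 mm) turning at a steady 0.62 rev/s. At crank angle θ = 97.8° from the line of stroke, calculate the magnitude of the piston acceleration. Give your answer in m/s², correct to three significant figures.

0.478

ω = 2π·0.62 = 3.896 rad/s
x(θ) = r cosθ + √(L² − r² sin²θ); with ω constant, a = ω²·d²x/dθ².
d²x/dθ² = −r cosθ − r²(cos2θ)/√u − r⁴ sin²2θ/(4u^{3/2}),  u = L² − r² sin²θ = 0.0520607 m².
Substituting r = 0.0718 m, L = 0.239 m, θ = 97.8°: d²x/dθ² = +0.031466 m.
a = ω²·d²x/dθ² = (3.896)²·(+0.031466) = +0.47751 m/s²;  |a| = 0.47751 m/s².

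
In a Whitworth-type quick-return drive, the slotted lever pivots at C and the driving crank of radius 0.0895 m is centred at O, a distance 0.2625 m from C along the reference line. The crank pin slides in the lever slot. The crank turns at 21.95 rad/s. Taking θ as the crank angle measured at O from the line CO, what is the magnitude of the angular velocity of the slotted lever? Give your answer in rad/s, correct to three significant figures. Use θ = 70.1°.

ω = 21.95 rad/s
Crank pin A relative to C: A = (d + r cosθ, r sinθ); lever angle φ = atan2(r sinθ, d + r cosθ).
Differentiating tanφ: φ̇ = rω(d cosθ + r)/(d² + r² + 2dr cosθ).
d² + r² + 2dr cosθ = |CA|² = 0.0929101 m²;  d cosθ + r = +0.17885 m.
|ω_lever| = |0.0895·21.95·+0.17885| / 0.0929101 = 3.7817 rad/s.

3.78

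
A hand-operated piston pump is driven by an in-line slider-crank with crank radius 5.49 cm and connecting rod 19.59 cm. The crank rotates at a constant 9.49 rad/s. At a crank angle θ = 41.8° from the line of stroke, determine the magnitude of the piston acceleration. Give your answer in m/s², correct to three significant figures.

ω = 9.49 rad/s
x(θ) = r cosθ + √(L² − r² sin²θ); with ω constant, a = ω²·d²x/dθ².
d²x/dθ² = −r cosθ − r²(cos2θ)/√u − r⁴ sin²2θ/(4u^{3/2}),  u = L² − r² sin²θ = 0.0370378 m².
Substituting r = 0.0549 m, L = 0.1959 m, θ = 41.8°: d²x/dθ² = -0.042987 m.
a = ω²·d²x/dθ² = (9.49)²·(-0.042987) = -3.8714 m/s²;  |a| = 3.8714 m/s².

3.87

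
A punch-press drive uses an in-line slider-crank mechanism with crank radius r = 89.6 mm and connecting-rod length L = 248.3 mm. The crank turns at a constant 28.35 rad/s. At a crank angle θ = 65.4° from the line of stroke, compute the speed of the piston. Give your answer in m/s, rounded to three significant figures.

2.68

ω = 28.35 rad/s
For an in-line slider-crank, x = r cosθ + √(L² − r² sin²θ), so v = −rω sinθ·[1 + r cosθ/√(L² − r² sin²θ)].
With r = 0.0896 m, L = 0.2483 m, θ = 65.4°: √(L² − r² sin²θ) = 0.23455 m.
v = −0.0896·28.35·0.90924·[1 + 0.0896·0.41628/0.23455] = -2.6769 m/s.
|v| = 2.6769 m/s.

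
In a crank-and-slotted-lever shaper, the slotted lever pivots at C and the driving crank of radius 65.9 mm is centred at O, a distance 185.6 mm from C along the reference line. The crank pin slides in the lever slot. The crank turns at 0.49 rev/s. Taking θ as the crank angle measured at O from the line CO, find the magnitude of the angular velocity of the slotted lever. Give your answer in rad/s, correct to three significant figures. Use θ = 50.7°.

ω = 3.079 rad/s (from 0.49 rev/s).
Crank pin A relative to C: A = (d + r cosθ, r sinθ); lever angle φ = atan2(r sinθ, d + r cosθ).
Differentiating tanφ: φ̇ = rω(d cosθ + r)/(d² + r² + 2dr cosθ).
d² + r² + 2dr cosθ = |CA|² = 0.054284 m²;  d cosθ + r = +0.18346 m.
|ω_lever| = |0.0659·3.079·+0.18346| / 0.054284 = 0.68568 rad/s.

0.686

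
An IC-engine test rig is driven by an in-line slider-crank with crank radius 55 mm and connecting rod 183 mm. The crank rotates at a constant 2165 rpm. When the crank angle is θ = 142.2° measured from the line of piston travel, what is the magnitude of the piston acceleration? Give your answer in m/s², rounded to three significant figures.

ω = 2π·2165/60 = 226.7 rad/s
x(θ) = r cosθ + √(L² − r² sin²θ); with ω constant, a = ω²·d²x/dθ².
d²x/dθ² = −r cosθ − r²(cos2θ)/√u − r⁴ sin²2θ/(4u^{3/2}),  u = L² − r² sin²θ = 0.0323526 m².
Substituting r = 0.055 m, L = 0.183 m, θ = 142.2°: d²x/dθ² = +0.038907 m.
a = ω²·d²x/dθ² = (226.7)²·(+0.038907) = +1999.9 m/s²;  |a| = 1999.9 m/s².

2000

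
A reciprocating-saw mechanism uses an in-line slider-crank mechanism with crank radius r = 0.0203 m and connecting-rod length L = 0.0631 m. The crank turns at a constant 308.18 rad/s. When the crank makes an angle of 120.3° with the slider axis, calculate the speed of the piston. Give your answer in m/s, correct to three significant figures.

4.49

ω = 308.2 rad/s
For an in-line slider-crank, x = r cosθ + √(L² − r² sin²θ), so v = −rω sinθ·[1 + r cosθ/√(L² − r² sin²θ)].
With r = 0.0203 m, L = 0.0631 m, θ = 120.3°: √(L² − r² sin²θ) = 0.060617 m.
v = −0.0203·308.2·0.86340·[1 + 0.0203·-0.50453/0.060617] = -4.4888 m/s.
|v| = 4.4888 m/s.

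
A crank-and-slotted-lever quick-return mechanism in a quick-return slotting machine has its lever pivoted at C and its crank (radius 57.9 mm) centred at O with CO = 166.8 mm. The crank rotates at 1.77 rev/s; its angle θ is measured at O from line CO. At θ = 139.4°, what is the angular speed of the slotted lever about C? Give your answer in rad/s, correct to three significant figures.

ω = 11.12 rad/s (from 1.77 rev/s).
Crank pin A relative to C: A = (d + r cosθ, r sinθ); lever angle φ = atan2(r sinθ, d + r cosθ).
Differentiating tanφ: φ̇ = rω(d cosθ + r)/(d² + r² + 2dr cosθ).
d² + r² + 2dr cosθ = |CA|² = 0.016509 m²;  d cosθ + r = -0.068746 m.
|ω_lever| = |0.0579·11.12·-0.068746| / 0.016509 = 2.6814 rad/s.

2.68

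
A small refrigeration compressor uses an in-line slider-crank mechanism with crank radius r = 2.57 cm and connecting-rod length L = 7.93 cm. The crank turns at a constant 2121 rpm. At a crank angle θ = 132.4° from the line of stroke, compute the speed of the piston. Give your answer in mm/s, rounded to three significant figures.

3270

ω = 2π·2121/60 = 222.1 rad/s
For an in-line slider-crank, x = r cosθ + √(L² − r² sin²θ), so v = −rω sinθ·[1 + r cosθ/√(L² − r² sin²θ)].
With r = 0.0257 m, L = 0.0793 m, θ = 132.4°: √(L² − r² sin²θ) = 0.076996 m.
v = −0.0257·222.1·0.73846·[1 + 0.0257·-0.67430/0.076996] = -3.2665 m/s.
|v| = 3.2665 m/s = 3266.5 mm/s.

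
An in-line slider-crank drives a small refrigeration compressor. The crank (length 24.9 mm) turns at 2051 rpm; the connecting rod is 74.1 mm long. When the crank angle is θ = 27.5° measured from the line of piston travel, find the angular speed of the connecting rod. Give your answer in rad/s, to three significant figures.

ω = 214.8 rad/s (converted from 2051 rpm).
The rod makes angle φ with the slider axis where L sinφ = r sinθ; differentiating, L cosφ·φ̇ = r ω cosθ.
L cosφ = √(L² − r² sin²θ) = 0.073203 m.
|ω_rod| = r ω |cosθ| / √(L² − r² sin²θ) = 0.0249·214.8·0.88701/0.073203 = 64.803 rad/s.

64.8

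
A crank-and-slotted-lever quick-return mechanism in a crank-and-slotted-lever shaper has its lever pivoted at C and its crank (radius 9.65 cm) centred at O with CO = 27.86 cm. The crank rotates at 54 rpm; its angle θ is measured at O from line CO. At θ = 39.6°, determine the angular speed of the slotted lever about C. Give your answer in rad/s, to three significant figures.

1.32

ω = 5.655 rad/s (from 54 rpm).
Crank pin A relative to C: A = (d + r cosθ, r sinθ); lever angle φ = atan2(r sinθ, d + r cosθ).
Differentiating tanφ: φ̇ = rω(d cosθ + r)/(d² + r² + 2dr cosθ).
d² + r² + 2dr cosθ = |CA|² = 0.128361 m²;  d cosθ + r = +0.31116 m.
|ω_lever| = |0.0965·5.655·+0.31116| / 0.128361 = 1.3228 rad/s.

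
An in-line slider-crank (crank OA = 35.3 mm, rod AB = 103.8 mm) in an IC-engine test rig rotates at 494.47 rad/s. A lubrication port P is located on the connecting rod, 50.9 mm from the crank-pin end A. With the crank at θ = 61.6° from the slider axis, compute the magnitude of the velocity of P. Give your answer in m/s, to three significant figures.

17.2

ω = 494.5 rad/s.  Crank-pin speed |V_A| = rω = 17.455 m/s, perpendicular to OA.
Rod angle: sinφ = −(r/L) sinθ ⇒ φ = -17.406°; ω_rod = −rω cosθ/√(L²−r²sin²θ) = -83.818 rad/s.
V_P = V_A + ω_rod × AP, with AP = 0.0509 m along the rod.
Components: V_Px = −rω sinθ − a·ω_rod·sinφ = -16.63 m/s;  V_Py = rω cosθ + a·ω_rod·cosφ = +4.2309 m/s.
|V_P| = √(V_Px² + V_Py²) = 17.16 m/s.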